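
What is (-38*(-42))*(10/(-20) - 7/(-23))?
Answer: -7182/23 ≈ -312.26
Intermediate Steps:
(-38*(-42))*(10/(-20) - 7/(-23)) = 1596*(10*(-1/20) - 7*(-1/23)) = 1596*(-1/2 + 7/23) = 1596*(-9/46) = -7182/23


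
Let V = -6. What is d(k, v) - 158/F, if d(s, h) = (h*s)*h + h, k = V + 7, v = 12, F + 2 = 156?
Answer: 11933/77 ≈ 154.97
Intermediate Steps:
F = 154 (F = -2 + 156 = 154)
k = 1 (k = -6 + 7 = 1)
d(s, h) = h + s*h² (d(s, h) = s*h² + h = h + s*h²)
d(k, v) - 158/F = 12*(1 + 12*1) - 158/154 = 12*(1 + 12) + (1/154)*(-158) = 12*13 - 79/77 = 156 - 79/77 = 11933/77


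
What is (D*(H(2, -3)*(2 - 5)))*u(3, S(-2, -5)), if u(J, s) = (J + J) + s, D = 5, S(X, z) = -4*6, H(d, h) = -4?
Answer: -1080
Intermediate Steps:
S(X, z) = -24
u(J, s) = s + 2*J (u(J, s) = 2*J + s = s + 2*J)
(D*(H(2, -3)*(2 - 5)))*u(3, S(-2, -5)) = (5*(-4*(2 - 5)))*(-24 + 2*3) = (5*(-4*(-3)))*(-24 + 6) = (5*12)*(-18) = 60*(-18) = -1080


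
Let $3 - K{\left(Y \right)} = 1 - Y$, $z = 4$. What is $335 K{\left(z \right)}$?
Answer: $2010$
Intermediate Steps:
$K{\left(Y \right)} = 2 + Y$ ($K{\left(Y \right)} = 3 - \left(1 - Y\right) = 3 + \left(-1 + Y\right) = 2 + Y$)
$335 K{\left(z \right)} = 335 \left(2 + 4\right) = 335 \cdot 6 = 2010$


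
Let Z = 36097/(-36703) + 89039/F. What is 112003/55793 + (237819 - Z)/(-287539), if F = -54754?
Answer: 38055371901137105185/32239914953427704474 ≈ 1.1804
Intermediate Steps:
Z = -5244453555/2009636062 (Z = 36097/(-36703) + 89039/(-54754) = 36097*(-1/36703) + 89039*(-1/54754) = -36097/36703 - 89039/54754 = -5244453555/2009636062 ≈ -2.6097)
112003/55793 + (237819 - Z)/(-287539) = 112003/55793 + (237819 - 1*(-5244453555/2009636062))/(-287539) = 112003*(1/55793) + (237819 + 5244453555/2009636062)*(-1/287539) = 112003/55793 + (477934883082333/2009636062)*(-1/287539) = 112003/55793 - 477934883082333/577848743631418 = 38055371901137105185/32239914953427704474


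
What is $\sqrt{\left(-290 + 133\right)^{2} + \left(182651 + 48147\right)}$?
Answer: $3 \sqrt{28383} \approx 505.42$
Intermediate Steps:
$\sqrt{\left(-290 + 133\right)^{2} + \left(182651 + 48147\right)} = \sqrt{\left(-157\right)^{2} + 230798} = \sqrt{24649 + 230798} = \sqrt{255447} = 3 \sqrt{28383}$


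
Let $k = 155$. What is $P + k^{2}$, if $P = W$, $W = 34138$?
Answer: $58163$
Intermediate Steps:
$P = 34138$
$P + k^{2} = 34138 + 155^{2} = 34138 + 24025 = 58163$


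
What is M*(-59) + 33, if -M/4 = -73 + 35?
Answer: -8935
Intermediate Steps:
M = 152 (M = -4*(-73 + 35) = -4*(-38) = 152)
M*(-59) + 33 = 152*(-59) + 33 = -8968 + 33 = -8935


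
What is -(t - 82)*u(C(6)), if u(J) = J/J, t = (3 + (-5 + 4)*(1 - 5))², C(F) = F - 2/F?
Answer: 33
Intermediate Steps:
t = 49 (t = (3 - 1*(-4))² = (3 + 4)² = 7² = 49)
u(J) = 1
-(t - 82)*u(C(6)) = -(49 - 82) = -(-33) = -1*(-33) = 33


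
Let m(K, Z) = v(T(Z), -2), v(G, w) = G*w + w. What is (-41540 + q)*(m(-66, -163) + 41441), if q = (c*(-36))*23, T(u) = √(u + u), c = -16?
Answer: -1172392188 + 56584*I*√326 ≈ -1.1724e+9 + 1.0217e+6*I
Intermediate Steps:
T(u) = √2*√u (T(u) = √(2*u) = √2*√u)
q = 13248 (q = -16*(-36)*23 = 576*23 = 13248)
v(G, w) = w + G*w
m(K, Z) = -2 - 2*√2*√Z (m(K, Z) = -2*(1 + √2*√Z) = -2 - 2*√2*√Z)
(-41540 + q)*(m(-66, -163) + 41441) = (-41540 + 13248)*((-2 - 2*√2*√(-163)) + 41441) = -28292*((-2 - 2*√2*I*√163) + 41441) = -28292*((-2 - 2*I*√326) + 41441) = -28292*(41439 - 2*I*√326) = -1172392188 + 56584*I*√326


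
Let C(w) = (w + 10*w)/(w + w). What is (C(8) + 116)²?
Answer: 59049/4 ≈ 14762.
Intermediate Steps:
C(w) = 11/2 (C(w) = (11*w)/((2*w)) = (11*w)*(1/(2*w)) = 11/2)
(C(8) + 116)² = (11/2 + 116)² = (243/2)² = 59049/4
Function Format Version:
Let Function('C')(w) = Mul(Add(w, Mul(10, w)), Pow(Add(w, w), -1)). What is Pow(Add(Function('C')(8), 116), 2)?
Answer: Rational(59049, 4) ≈ 14762.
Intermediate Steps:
Function('C')(w) = Rational(11, 2) (Function('C')(w) = Mul(Mul(11, w), Pow(Mul(2, w), -1)) = Mul(Mul(11, w), Mul(Rational(1, 2), Pow(w, -1))) = Rational(11, 2))
Pow(Add(Function('C')(8), 116), 2) = Pow(Add(Rational(11, 2), 116), 2) = Pow(Rational(243, 2), 2) = Rational(59049, 4)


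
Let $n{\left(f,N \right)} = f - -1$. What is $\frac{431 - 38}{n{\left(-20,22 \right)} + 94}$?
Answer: $\frac{131}{25} \approx 5.24$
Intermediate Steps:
$n{\left(f,N \right)} = 1 + f$ ($n{\left(f,N \right)} = f + 1 = 1 + f$)
$\frac{431 - 38}{n{\left(-20,22 \right)} + 94} = \frac{431 - 38}{\left(1 - 20\right) + 94} = \frac{393}{-19 + 94} = \frac{393}{75} = 393 \cdot \frac{1}{75} = \frac{131}{25}$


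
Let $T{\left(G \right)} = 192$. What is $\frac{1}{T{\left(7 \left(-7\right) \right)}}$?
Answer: $\frac{1}{192} \approx 0.0052083$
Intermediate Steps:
$\frac{1}{T{\left(7 \left(-7\right) \right)}} = \frac{1}{192}$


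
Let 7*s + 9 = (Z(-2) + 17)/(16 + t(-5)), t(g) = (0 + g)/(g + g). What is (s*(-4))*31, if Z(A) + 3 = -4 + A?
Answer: 34844/231 ≈ 150.84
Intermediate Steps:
Z(A) = -7 + A (Z(A) = -3 + (-4 + A) = -7 + A)
t(g) = ½ (t(g) = g/((2*g)) = g*(1/(2*g)) = ½)
s = -281/231 (s = -9/7 + (((-7 - 2) + 17)/(16 + ½))/7 = -9/7 + ((-9 + 17)/(33/2))/7 = -9/7 + (8*(2/33))/7 = -9/7 + (⅐)*(16/33) = -9/7 + 16/231 = -281/231 ≈ -1.2164)
(s*(-4))*31 = -281/231*(-4)*31 = (1124/231)*31 = 34844/231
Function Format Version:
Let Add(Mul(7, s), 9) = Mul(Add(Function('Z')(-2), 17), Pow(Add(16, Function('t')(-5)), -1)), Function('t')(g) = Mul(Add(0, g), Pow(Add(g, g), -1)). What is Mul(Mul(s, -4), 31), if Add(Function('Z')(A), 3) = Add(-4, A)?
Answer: Rational(34844, 231) ≈ 150.84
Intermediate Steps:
Function('Z')(A) = Add(-7, A) (Function('Z')(A) = Add(-3, Add(-4, A)) = Add(-7, A))
Function('t')(g) = Rational(1, 2) (Function('t')(g) = Mul(g, Pow(Mul(2, g), -1)) = Mul(g, Mul(Rational(1, 2), Pow(g, -1))) = Rational(1, 2))
s = Rational(-281, 231) (s = Add(Rational(-9, 7), Mul(Rational(1, 7), Mul(Add(Add(-7, -2), 17), Pow(Add(16, Rational(1, 2)), -1)))) = Add(Rational(-9, 7), Mul(Rational(1, 7), Mul(Add(-9, 17), Pow(Rational(33, 2), -1)))) = Add(Rational(-9, 7), Mul(Rational(1, 7), Mul(8, Rational(2, 33)))) = Add(Rational(-9, 7), Mul(Rational(1, 7), Rational(16, 33))) = Add(Rational(-9, 7), Rational(16, 231)) = Rational(-281, 231) ≈ -1.2164)
Mul(Mul(s, -4), 31) = Mul(Mul(Rational(-281, 231), -4), 31) = Mul(Rational(1124, 231), 31) = Rational(34844, 231)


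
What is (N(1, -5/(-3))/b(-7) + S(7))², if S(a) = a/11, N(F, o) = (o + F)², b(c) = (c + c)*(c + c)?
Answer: 10647169/23532201 ≈ 0.45245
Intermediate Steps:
b(c) = 4*c² (b(c) = (2*c)*(2*c) = 4*c²)
N(F, o) = (F + o)²
S(a) = a/11 (S(a) = a*(1/11) = a/11)
(N(1, -5/(-3))/b(-7) + S(7))² = ((1 - 5/(-3))²/((4*(-7)²)) + (1/11)*7)² = ((1 - 5*(-⅓))²/((4*49)) + 7/11)² = ((1 + 5/3)²/196 + 7/11)² = ((8/3)²*(1/196) + 7/11)² = ((64/9)*(1/196) + 7/11)² = (16/441 + 7/11)² = (3263/4851)² = 10647169/23532201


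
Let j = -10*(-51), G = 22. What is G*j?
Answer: 11220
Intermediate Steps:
j = 510
G*j = 22*510 = 11220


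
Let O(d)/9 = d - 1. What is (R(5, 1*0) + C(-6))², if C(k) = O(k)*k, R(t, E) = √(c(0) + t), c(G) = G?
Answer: (378 + √5)² ≈ 1.4458e+5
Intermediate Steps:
O(d) = -9 + 9*d (O(d) = 9*(d - 1) = 9*(-1 + d) = -9 + 9*d)
R(t, E) = √t (R(t, E) = √(0 + t) = √t)
C(k) = k*(-9 + 9*k) (C(k) = (-9 + 9*k)*k = k*(-9 + 9*k))
(R(5, 1*0) + C(-6))² = (√5 + 9*(-6)*(-1 - 6))² = (√5 + 9*(-6)*(-7))² = (√5 + 378)² = (378 + √5)²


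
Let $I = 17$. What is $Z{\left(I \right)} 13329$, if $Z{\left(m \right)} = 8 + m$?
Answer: $333225$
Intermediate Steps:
$Z{\left(I \right)} 13329 = \left(8 + 17\right) 13329 = 25 \cdot 13329 = 333225$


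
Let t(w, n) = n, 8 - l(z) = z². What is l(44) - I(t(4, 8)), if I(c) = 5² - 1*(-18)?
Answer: -1971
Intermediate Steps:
l(z) = 8 - z²
I(c) = 43 (I(c) = 25 + 18 = 43)
l(44) - I(t(4, 8)) = (8 - 1*44²) - 1*43 = (8 - 1*1936) - 43 = (8 - 1936) - 43 = -1928 - 43 = -1971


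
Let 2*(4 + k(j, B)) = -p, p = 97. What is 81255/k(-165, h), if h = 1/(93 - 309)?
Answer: -10834/7 ≈ -1547.7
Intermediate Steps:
h = -1/216 (h = 1/(-216) = -1/216 ≈ -0.0046296)
k(j, B) = -105/2 (k(j, B) = -4 + (-1*97)/2 = -4 + (½)*(-97) = -4 - 97/2 = -105/2)
81255/k(-165, h) = 81255/(-105/2) = 81255*(-2/105) = -10834/7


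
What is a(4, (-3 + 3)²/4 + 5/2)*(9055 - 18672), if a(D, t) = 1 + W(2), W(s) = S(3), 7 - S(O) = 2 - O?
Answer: -86553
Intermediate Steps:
S(O) = 5 + O (S(O) = 7 - (2 - O) = 7 + (-2 + O) = 5 + O)
W(s) = 8 (W(s) = 5 + 3 = 8)
a(D, t) = 9 (a(D, t) = 1 + 8 = 9)
a(4, (-3 + 3)²/4 + 5/2)*(9055 - 18672) = 9*(9055 - 18672) = 9*(-9617) = -86553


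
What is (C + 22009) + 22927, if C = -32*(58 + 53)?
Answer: 41384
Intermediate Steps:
C = -3552 (C = -32*111 = -3552)
(C + 22009) + 22927 = (-3552 + 22009) + 22927 = 18457 + 22927 = 41384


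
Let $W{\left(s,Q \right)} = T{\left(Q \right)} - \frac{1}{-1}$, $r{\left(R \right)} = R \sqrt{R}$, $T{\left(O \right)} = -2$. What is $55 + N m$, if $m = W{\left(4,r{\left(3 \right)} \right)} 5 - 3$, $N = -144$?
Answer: $1207$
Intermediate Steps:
$r{\left(R \right)} = R^{\frac{3}{2}}$
$W{\left(s,Q \right)} = -1$ ($W{\left(s,Q \right)} = -2 - \frac{1}{-1} = -2 - -1 = -2 + 1 = -1$)
$m = -8$ ($m = \left(-1\right) 5 - 3 = -5 - 3 = -8$)
$55 + N m = 55 - -1152 = 55 + 1152 = 1207$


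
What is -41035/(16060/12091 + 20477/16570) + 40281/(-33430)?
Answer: -274857910497825067/17173044722010 ≈ -16005.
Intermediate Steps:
-41035/(16060/12091 + 20477/16570) + 40281/(-33430) = -41035/(16060*(1/12091) + 20477*(1/16570)) + 40281*(-1/33430) = -41035/(16060/12091 + 20477/16570) - 40281/33430 = -41035/513701607/200347870 - 40281/33430 = -41035*200347870/513701607 - 40281/33430 = -8221274845450/513701607 - 40281/33430 = -274857910497825067/17173044722010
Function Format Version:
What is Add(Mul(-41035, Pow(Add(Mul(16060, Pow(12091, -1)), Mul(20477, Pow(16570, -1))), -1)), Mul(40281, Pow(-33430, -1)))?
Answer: Rational(-274857910497825067, 17173044722010) ≈ -16005.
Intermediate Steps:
Add(Mul(-41035, Pow(Add(Mul(16060, Pow(12091, -1)), Mul(20477, Pow(16570, -1))), -1)), Mul(40281, Pow(-33430, -1))) = Add(Mul(-41035, Pow(Add(Mul(16060, Rational(1, 12091)), Mul(20477, Rational(1, 16570))), -1)), Mul(40281, Rational(-1, 33430))) = Add(Mul(-41035, Pow(Add(Rational(16060, 12091), Rational(20477, 16570)), -1)), Rational(-40281, 33430)) = Add(Mul(-41035, Pow(Rational(513701607, 200347870), -1)), Rational(-40281, 33430)) = Add(Mul(-41035, Rational(200347870, 513701607)), Rational(-40281, 33430)) = Add(Rational(-8221274845450, 513701607), Rational(-40281, 33430)) = Rational(-274857910497825067, 17173044722010)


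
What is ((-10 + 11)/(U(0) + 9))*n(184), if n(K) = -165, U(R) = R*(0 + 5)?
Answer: -55/3 ≈ -18.333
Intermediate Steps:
U(R) = 5*R (U(R) = R*5 = 5*R)
((-10 + 11)/(U(0) + 9))*n(184) = ((-10 + 11)/(5*0 + 9))*(-165) = (1/(0 + 9))*(-165) = (1/9)*(-165) = (1*(⅑))*(-165) = (⅑)*(-165) = -55/3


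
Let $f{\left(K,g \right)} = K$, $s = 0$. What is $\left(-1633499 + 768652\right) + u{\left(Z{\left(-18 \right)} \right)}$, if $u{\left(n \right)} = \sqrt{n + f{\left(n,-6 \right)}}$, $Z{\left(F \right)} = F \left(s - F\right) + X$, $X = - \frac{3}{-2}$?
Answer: $-864847 + i \sqrt{645} \approx -8.6485 \cdot 10^{5} + 25.397 i$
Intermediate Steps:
$X = \frac{3}{2}$ ($X = \left(-3\right) \left(- \frac{1}{2}\right) = \frac{3}{2} \approx 1.5$)
$Z{\left(F \right)} = \frac{3}{2} - F^{2}$ ($Z{\left(F \right)} = F \left(0 - F\right) + \frac{3}{2} = F \left(- F\right) + \frac{3}{2} = - F^{2} + \frac{3}{2} = \frac{3}{2} - F^{2}$)
$u{\left(n \right)} = \sqrt{2} \sqrt{n}$ ($u{\left(n \right)} = \sqrt{n + n} = \sqrt{2 n} = \sqrt{2} \sqrt{n}$)
$\left(-1633499 + 768652\right) + u{\left(Z{\left(-18 \right)} \right)} = \left(-1633499 + 768652\right) + \sqrt{2} \sqrt{\frac{3}{2} - \left(-18\right)^{2}} = -864847 + \sqrt{2} \sqrt{\frac{3}{2} - 324} = -864847 + \sqrt{2} \sqrt{- \frac{645}{2}} = -864847 + \sqrt{2} \frac{i \sqrt{1290}}{2} = -864847 + i \sqrt{645}$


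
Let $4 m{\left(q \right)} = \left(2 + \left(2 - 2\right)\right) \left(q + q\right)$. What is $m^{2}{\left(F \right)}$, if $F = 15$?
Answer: $225$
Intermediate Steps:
$m{\left(q \right)} = q$ ($m{\left(q \right)} = \frac{\left(2 + \left(2 - 2\right)\right) \left(q + q\right)}{4} = \frac{\left(2 + \left(2 - 2\right)\right) 2 q}{4} = \frac{\left(2 + 0\right) 2 q}{4} = \frac{2 \cdot 2 q}{4} = \frac{4 q}{4} = q$)
$m^{2}{\left(F \right)} = 15^{2} = 225$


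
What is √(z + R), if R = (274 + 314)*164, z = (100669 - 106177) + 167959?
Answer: √258883 ≈ 508.81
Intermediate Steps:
z = 162451 (z = -5508 + 167959 = 162451)
R = 96432 (R = 588*164 = 96432)
√(z + R) = √(162451 + 96432) = √258883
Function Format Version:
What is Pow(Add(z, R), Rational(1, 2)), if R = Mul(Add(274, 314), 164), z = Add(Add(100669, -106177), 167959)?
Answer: Pow(258883, Rational(1, 2)) ≈ 508.81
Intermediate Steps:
z = 162451 (z = Add(-5508, 167959) = 162451)
R = 96432 (R = Mul(588, 164) = 96432)
Pow(Add(z, R), Rational(1, 2)) = Pow(Add(162451, 96432), Rational(1, 2)) = Pow(258883, Rational(1, 2))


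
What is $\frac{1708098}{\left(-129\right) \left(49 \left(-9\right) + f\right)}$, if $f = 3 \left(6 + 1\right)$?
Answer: $\frac{40669}{1290} \approx 31.526$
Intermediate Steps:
$f = 21$ ($f = 3 \cdot 7 = 21$)
$\frac{1708098}{\left(-129\right) \left(49 \left(-9\right) + f\right)} = \frac{1708098}{\left(-129\right) \left(49 \left(-9\right) + 21\right)} = \frac{1708098}{\left(-129\right) \left(-441 + 21\right)} = \frac{1708098}{\left(-129\right) \left(-420\right)} = \frac{1708098}{54180} = 1708098 \cdot \frac{1}{54180} = \frac{40669}{1290}$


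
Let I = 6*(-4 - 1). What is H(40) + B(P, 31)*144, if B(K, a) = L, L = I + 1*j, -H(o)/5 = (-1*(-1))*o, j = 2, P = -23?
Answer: -4232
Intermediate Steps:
I = -30 (I = 6*(-5) = -30)
H(o) = -5*o (H(o) = -5*(-1*(-1))*o = -5*o)
L = -28 (L = -30 + 1*2 = -30 + 2 = -28)
B(K, a) = -28
H(40) + B(P, 31)*144 = -5*40 - 28*144 = -200 - 4032 = -4232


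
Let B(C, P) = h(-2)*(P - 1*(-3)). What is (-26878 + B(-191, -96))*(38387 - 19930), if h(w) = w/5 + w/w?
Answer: -2485585733/5 ≈ -4.9712e+8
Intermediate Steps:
h(w) = 1 + w/5 (h(w) = w*(1/5) + 1 = w/5 + 1 = 1 + w/5)
B(C, P) = 9/5 + 3*P/5 (B(C, P) = (1 + (1/5)*(-2))*(P - 1*(-3)) = (1 - 2/5)*(P + 3) = 3*(3 + P)/5 = 9/5 + 3*P/5)
(-26878 + B(-191, -96))*(38387 - 19930) = (-26878 + (9/5 + (3/5)*(-96)))*(38387 - 19930) = (-26878 + (9/5 - 288/5))*18457 = (-26878 - 279/5)*18457 = -134669/5*18457 = -2485585733/5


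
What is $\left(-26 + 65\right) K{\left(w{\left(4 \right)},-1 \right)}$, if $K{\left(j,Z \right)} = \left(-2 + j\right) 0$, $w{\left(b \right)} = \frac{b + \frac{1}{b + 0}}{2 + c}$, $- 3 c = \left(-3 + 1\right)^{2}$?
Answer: $0$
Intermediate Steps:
$c = - \frac{4}{3}$ ($c = - \frac{\left(-3 + 1\right)^{2}}{3} = - \frac{\left(-2\right)^{2}}{3} = \left(- \frac{1}{3}\right) 4 = - \frac{4}{3} \approx -1.3333$)
$w{\left(b \right)} = \frac{3 b}{2} + \frac{3}{2 b}$ ($w{\left(b \right)} = \frac{b + \frac{1}{b + 0}}{2 - \frac{4}{3}} = \frac{b + \frac{1}{b}}{\frac{2}{3}} = \left(b + \frac{1}{b}\right) \frac{3}{2} = \frac{3 b}{2} + \frac{3}{2 b}$)
$K{\left(j,Z \right)} = 0$
$\left(-26 + 65\right) K{\left(w{\left(4 \right)},-1 \right)} = \left(-26 + 65\right) 0 = 39 \cdot 0 = 0$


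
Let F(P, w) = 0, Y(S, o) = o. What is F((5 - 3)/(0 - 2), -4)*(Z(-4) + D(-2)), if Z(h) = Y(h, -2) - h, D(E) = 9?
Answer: 0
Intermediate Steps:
Z(h) = -2 - h
F((5 - 3)/(0 - 2), -4)*(Z(-4) + D(-2)) = 0*((-2 - 1*(-4)) + 9) = 0*((-2 + 4) + 9) = 0*(2 + 9) = 0*11 = 0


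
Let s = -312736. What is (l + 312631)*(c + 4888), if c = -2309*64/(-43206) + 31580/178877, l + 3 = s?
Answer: -680489960415984/1288093277 ≈ -5.2829e+5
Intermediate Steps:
l = -312739 (l = -3 - 312736 = -312739)
c = 13899086516/3864279831 (c = -147776*(-1/43206) + 31580*(1/178877) = 73888/21603 + 31580/178877 = 13899086516/3864279831 ≈ 3.5968)
(l + 312631)*(c + 4888) = (-312739 + 312631)*(13899086516/3864279831 + 4888) = -108*18902498900444/3864279831 = -680489960415984/1288093277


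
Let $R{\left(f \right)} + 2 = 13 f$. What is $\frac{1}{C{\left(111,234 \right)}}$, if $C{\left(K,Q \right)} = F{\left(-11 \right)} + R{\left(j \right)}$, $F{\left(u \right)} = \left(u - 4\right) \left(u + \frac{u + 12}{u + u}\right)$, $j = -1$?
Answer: $\frac{22}{3315} \approx 0.0066365$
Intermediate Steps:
$R{\left(f \right)} = -2 + 13 f$
$F{\left(u \right)} = \left(-4 + u\right) \left(u + \frac{12 + u}{2 u}\right)$
$C{\left(K,Q \right)} = \frac{3315}{22}$ ($C{\left(K,Q \right)} = \left(4 + \left(-11\right)^{2} - \frac{24}{-11} - - \frac{77}{2}\right) + \left(-2 + 13 \left(-1\right)\right) = \left(4 + 121 - - \frac{24}{11} + \frac{77}{2}\right) - 15 = \left(4 + 121 + \frac{24}{11} + \frac{77}{2}\right) - 15 = \frac{3645}{22} - 15 = \frac{3315}{22}$)
$\frac{1}{C{\left(111,234 \right)}} = \frac{1}{\frac{3315}{22}} = \frac{22}{3315}$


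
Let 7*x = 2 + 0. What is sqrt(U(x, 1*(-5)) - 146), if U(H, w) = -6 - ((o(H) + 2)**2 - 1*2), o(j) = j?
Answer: I*sqrt(7606)/7 ≈ 12.459*I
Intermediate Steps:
x = 2/7 (x = (2 + 0)/7 = (1/7)*2 = 2/7 ≈ 0.28571)
U(H, w) = -4 - (2 + H)**2 (U(H, w) = -6 - ((H + 2)**2 - 1*2) = -6 - ((2 + H)**2 - 2) = -6 - (-2 + (2 + H)**2) = -6 + (2 - (2 + H)**2) = -4 - (2 + H)**2)
sqrt(U(x, 1*(-5)) - 146) = sqrt((-4 - (2 + 2/7)**2) - 146) = sqrt((-4 - (16/7)**2) - 146) = sqrt((-4 - 1*256/49) - 146) = sqrt((-4 - 256/49) - 146) = sqrt(-452/49 - 146) = sqrt(-7606/49) = I*sqrt(7606)/7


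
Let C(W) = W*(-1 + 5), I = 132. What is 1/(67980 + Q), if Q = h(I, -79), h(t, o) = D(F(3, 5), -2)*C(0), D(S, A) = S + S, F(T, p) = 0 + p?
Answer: 1/67980 ≈ 1.4710e-5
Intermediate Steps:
F(T, p) = p
D(S, A) = 2*S
C(W) = 4*W (C(W) = W*4 = 4*W)
h(t, o) = 0 (h(t, o) = (2*5)*(4*0) = 10*0 = 0)
Q = 0
1/(67980 + Q) = 1/(67980 + 0) = 1/67980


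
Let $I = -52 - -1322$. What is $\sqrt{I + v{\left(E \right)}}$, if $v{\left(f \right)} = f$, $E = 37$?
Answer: $\sqrt{1307} \approx 36.152$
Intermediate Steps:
$I = 1270$ ($I = -52 + 1322 = 1270$)
$\sqrt{I + v{\left(E \right)}} = \sqrt{1270 + 37} = \sqrt{1307}$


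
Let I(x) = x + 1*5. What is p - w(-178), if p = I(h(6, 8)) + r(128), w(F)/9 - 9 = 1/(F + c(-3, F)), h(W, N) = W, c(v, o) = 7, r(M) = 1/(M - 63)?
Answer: -86366/1235 ≈ -69.932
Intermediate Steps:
r(M) = 1/(-63 + M)
I(x) = 5 + x (I(x) = x + 5 = 5 + x)
w(F) = 81 + 9/(7 + F) (w(F) = 81 + 9/(F + 7) = 81 + 9/(7 + F))
p = 716/65 (p = (5 + 6) + 1/(-63 + 128) = 11 + 1/65 = 716/65 ≈ 11.015)
p - w(-178) = 716/65 - 9*(64 + 9*(-178))/(7 - 178) = 716/65 - 9*(64 - 1602)/(-171) = 716/65 - 9*(-1)*(-1538)/171 = 716/65 - 1*1538/19 = 716/65 - 1538/19 = -86366/1235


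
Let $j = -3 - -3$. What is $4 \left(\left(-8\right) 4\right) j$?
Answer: $0$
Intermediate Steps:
$j = 0$ ($j = -3 + 3 = 0$)
$4 \left(\left(-8\right) 4\right) j = 4 \left(\left(-8\right) 4\right) 0 = 4 \left(-32\right) 0 = \left(-128\right) 0 = 0$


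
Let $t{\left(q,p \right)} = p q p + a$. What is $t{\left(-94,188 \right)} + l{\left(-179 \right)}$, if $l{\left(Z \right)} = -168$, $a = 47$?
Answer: $-3322457$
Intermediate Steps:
$t{\left(q,p \right)} = 47 + q p^{2}$ ($t{\left(q,p \right)} = p q p + 47 = q p^{2} + 47 = 47 + q p^{2}$)
$t{\left(-94,188 \right)} + l{\left(-179 \right)} = \left(47 - 94 \cdot 188^{2}\right) - 168 = \left(47 - 3322336\right) - 168 = -3322289 - 168 = -3322457$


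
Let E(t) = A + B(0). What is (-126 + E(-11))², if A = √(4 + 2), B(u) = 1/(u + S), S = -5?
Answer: 398311/25 - 1262*√6/5 ≈ 15314.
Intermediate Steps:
B(u) = 1/(-5 + u) (B(u) = 1/(u - 5) = 1/(-5 + u))
A = √6 ≈ 2.4495
E(t) = -⅕ + √6 (E(t) = √6 + 1/(-5 + 0) = √6 + 1/(-5) = √6 - ⅕ = -⅕ + √6)
(-126 + E(-11))² = (-126 + (-⅕ + √6))² = (-631/5 + √6)²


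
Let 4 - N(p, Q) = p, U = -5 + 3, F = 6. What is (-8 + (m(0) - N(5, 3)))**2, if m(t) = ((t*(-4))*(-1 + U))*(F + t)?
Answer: 49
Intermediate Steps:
U = -2
N(p, Q) = 4 - p
m(t) = 12*t*(6 + t) (m(t) = ((t*(-4))*(-1 - 2))*(6 + t) = (-4*t*(-3))*(6 + t) = (12*t)*(6 + t) = 12*t*(6 + t))
(-8 + (m(0) - N(5, 3)))**2 = (-8 + (12*0*(6 + 0) - (4 - 1*5)))**2 = (-8 + (12*0*6 - (4 - 5)))**2 = (-8 + (0 - 1*(-1)))**2 = (-8 + (0 + 1))**2 = (-8 + 1)**2 = (-7)**2 = 49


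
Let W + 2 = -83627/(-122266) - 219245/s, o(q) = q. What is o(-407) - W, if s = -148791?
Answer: -7407041718557/18192080406 ≈ -407.16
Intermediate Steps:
W = 2864993315/18192080406 (W = -2 + (-83627/(-122266) - 219245/(-148791)) = -2 + (-83627*(-1/122266) - 219245*(-1/148791)) = -2 + (83627/122266 + 219245/148791) = -2 + 39249154127/18192080406 = 2864993315/18192080406 ≈ 0.15749)
o(-407) - W = -407 - 1*2864993315/18192080406 = -407 - 2864993315/18192080406 = -7407041718557/18192080406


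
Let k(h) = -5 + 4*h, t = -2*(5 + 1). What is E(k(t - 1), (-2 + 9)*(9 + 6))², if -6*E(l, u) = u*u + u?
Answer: 3441025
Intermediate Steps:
t = -12 (t = -2*6 = -12)
E(l, u) = -u/6 - u²/6 (E(l, u) = -(u*u + u)/6 = -(u² + u)/6 = -(u + u²)/6 = -u/6 - u²/6)
E(k(t - 1), (-2 + 9)*(9 + 6))² = (-(-2 + 9)*(9 + 6)*(1 + (-2 + 9)*(9 + 6))/6)² = (-7*15*(1 + 7*15)/6)² = (-⅙*105*(1 + 105))² = (-⅙*105*106)² = (-1855)² = 3441025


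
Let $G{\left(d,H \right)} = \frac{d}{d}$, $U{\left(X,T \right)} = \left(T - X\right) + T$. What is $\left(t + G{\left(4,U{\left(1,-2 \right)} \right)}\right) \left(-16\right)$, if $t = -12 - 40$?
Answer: $816$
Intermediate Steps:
$U{\left(X,T \right)} = - X + 2 T$
$G{\left(d,H \right)} = 1$
$t = -52$ ($t = -12 - 40 = -52$)
$\left(t + G{\left(4,U{\left(1,-2 \right)} \right)}\right) \left(-16\right) = \left(-52 + 1\right) \left(-16\right) = \left(-51\right) \left(-16\right) = 816$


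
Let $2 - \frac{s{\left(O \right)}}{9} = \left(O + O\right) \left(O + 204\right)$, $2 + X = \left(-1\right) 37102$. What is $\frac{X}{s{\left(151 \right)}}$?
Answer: $\frac{1546}{40203} \approx 0.038455$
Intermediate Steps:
$X = -37104$ ($X = -2 - 37102 = -37104$)
$s{\left(O \right)} = 18 - 18 O \left(204 + O\right)$ ($s{\left(O \right)} = 18 - 9 \left(O + O\right) \left(O + 204\right) = 18 - 9 \cdot 2 O \left(204 + O\right) = 18 - 18 O \left(204 + O\right)$)
$\frac{X}{s{\left(151 \right)}} = - \frac{37104}{18 - 554472 - 18 \cdot 151^{2}} = - \frac{37104}{18 - 554472 - 410418} = - \frac{37104}{-964872} = \left(-37104\right) \left(- \frac{1}{964872}\right) = \frac{1546}{40203}$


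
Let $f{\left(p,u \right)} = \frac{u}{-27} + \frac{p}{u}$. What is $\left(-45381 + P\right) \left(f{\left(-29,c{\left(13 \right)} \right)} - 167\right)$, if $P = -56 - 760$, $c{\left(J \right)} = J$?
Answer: $\frac{101922559}{13} \approx 7.8402 \cdot 10^{6}$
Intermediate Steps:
$f{\left(p,u \right)} = - \frac{u}{27} + \frac{p}{u}$ ($f{\left(p,u \right)} = u \left(- \frac{1}{27}\right) + \frac{p}{u} = - \frac{u}{27} + \frac{p}{u}$)
$P = -816$ ($P = -56 - 760 = -816$)
$\left(-45381 + P\right) \left(f{\left(-29,c{\left(13 \right)} \right)} - 167\right) = \left(-45381 - 816\right) \left(\left(\left(- \frac{1}{27}\right) 13 - \frac{29}{13}\right) - 167\right) = - 46197 \left(\left(- \frac{13}{27} - \frac{29}{13}\right) - 167\right) = - 46197 \left(- \frac{952}{351} - 167\right) = \left(-46197\right) \left(- \frac{59569}{351}\right) = \frac{101922559}{13}$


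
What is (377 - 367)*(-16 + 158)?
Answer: 1420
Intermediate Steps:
(377 - 367)*(-16 + 158) = 10*142 = 1420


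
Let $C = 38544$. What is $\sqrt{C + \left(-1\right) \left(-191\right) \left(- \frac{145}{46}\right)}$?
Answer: $\frac{\sqrt{80285134}}{46} \approx 194.79$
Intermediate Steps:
$\sqrt{C + \left(-1\right) \left(-191\right) \left(- \frac{145}{46}\right)} = \sqrt{38544 + \left(-1\right) \left(-191\right) \left(- \frac{145}{46}\right)} = \sqrt{38544 + 191 \left(\left(-145\right) \frac{1}{46}\right)} = \sqrt{38544 + 191 \left(- \frac{145}{46}\right)} = \sqrt{38544 - \frac{27695}{46}} = \sqrt{\frac{1745329}{46}} = \frac{\sqrt{80285134}}{46}$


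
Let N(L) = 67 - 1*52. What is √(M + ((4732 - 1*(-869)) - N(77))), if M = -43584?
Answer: 3*I*√4222 ≈ 194.93*I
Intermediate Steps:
N(L) = 15 (N(L) = 67 - 52 = 15)
√(M + ((4732 - 1*(-869)) - N(77))) = √(-43584 + ((4732 - 1*(-869)) - 1*15)) = √(-43584 + ((4732 + 869) - 15)) = √(-43584 + (5601 - 15)) = √(-43584 + 5586) = √(-37998) = 3*I*√4222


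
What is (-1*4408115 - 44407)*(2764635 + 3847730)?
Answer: -29441700634530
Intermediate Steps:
(-1*4408115 - 44407)*(2764635 + 3847730) = (-4408115 - 44407)*6612365 = -4452522*6612365 = -29441700634530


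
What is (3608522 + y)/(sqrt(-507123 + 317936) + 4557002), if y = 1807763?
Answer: 24682021577570/20766267417191 - 5416285*I*sqrt(189187)/20766267417191 ≈ 1.1886 - 0.00011345*I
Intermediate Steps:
(3608522 + y)/(sqrt(-507123 + 317936) + 4557002) = (3608522 + 1807763)/(sqrt(-507123 + 317936) + 4557002) = 5416285/(sqrt(-189187) + 4557002) = 5416285/(I*sqrt(189187) + 4557002) = 5416285/(4557002 + I*sqrt(189187))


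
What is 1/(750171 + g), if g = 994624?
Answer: 1/1744795 ≈ 5.7313e-7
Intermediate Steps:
1/(750171 + g) = 1/(750171 + 994624) = 1/1744795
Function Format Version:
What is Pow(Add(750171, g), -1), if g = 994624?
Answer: Rational(1, 1744795) ≈ 5.7313e-7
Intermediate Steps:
Pow(Add(750171, g), -1) = Pow(Add(750171, 994624), -1) = Pow(1744795, -1) = Rational(1, 1744795)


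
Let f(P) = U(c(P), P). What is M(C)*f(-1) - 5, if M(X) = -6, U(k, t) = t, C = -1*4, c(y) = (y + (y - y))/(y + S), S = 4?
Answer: 1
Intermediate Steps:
c(y) = y/(4 + y) (c(y) = (y + (y - y))/(y + 4) = (y + 0)/(4 + y) = y/(4 + y))
C = -4
f(P) = P
M(C)*f(-1) - 5 = -6*(-1) - 5 = 6 - 5 = 1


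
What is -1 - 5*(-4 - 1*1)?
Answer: 24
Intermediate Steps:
-1 - 5*(-4 - 1*1) = -1 - 5*(-4 - 1) = -1 - 5*(-5) = -1 + 25 = 24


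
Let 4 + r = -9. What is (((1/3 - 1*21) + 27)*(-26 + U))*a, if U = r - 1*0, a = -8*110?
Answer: 217360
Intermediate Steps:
r = -13 (r = -4 - 9 = -13)
a = -880
U = -13 (U = -13 - 1*0 = -13 + 0 = -13)
(((1/3 - 1*21) + 27)*(-26 + U))*a = (((1/3 - 1*21) + 27)*(-26 - 13))*(-880) = (((⅓ - 21) + 27)*(-39))*(-880) = ((-62/3 + 27)*(-39))*(-880) = ((19/3)*(-39))*(-880) = -247*(-880) = 217360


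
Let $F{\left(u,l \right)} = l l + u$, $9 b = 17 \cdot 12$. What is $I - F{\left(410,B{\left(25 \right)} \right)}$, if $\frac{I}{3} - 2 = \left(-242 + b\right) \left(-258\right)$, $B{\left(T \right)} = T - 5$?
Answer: $168960$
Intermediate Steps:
$B{\left(T \right)} = -5 + T$ ($B{\left(T \right)} = T - 5 = -5 + T$)
$b = \frac{68}{3}$ ($b = \frac{17 \cdot 12}{9} = \frac{1}{9} \cdot 204 = \frac{68}{3} \approx 22.667$)
$F{\left(u,l \right)} = u + l^{2}$ ($F{\left(u,l \right)} = l^{2} + u = u + l^{2}$)
$I = 169770$ ($I = 6 + 3 \left(-242 + \frac{68}{3}\right) \left(-258\right) = 6 + 3 \left(\left(- \frac{658}{3}\right) \left(-258\right)\right) = 6 + 3 \cdot 56588 = 6 + 169764 = 169770$)
$I - F{\left(410,B{\left(25 \right)} \right)} = 169770 - \left(410 + \left(-5 + 25\right)^{2}\right) = 169770 - \left(410 + 20^{2}\right) = 169770 - \left(410 + 400\right) = 169770 - 810 = 168960$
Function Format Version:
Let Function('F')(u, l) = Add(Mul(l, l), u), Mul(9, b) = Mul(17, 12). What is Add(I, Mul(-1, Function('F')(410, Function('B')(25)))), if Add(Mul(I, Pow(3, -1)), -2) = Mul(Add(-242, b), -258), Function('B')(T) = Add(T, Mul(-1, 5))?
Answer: 168960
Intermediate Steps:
Function('B')(T) = Add(-5, T) (Function('B')(T) = Add(T, -5) = Add(-5, T))
b = Rational(68, 3) (b = Mul(Rational(1, 9), Mul(17, 12)) = Mul(Rational(1, 9), 204) = Rational(68, 3) ≈ 22.667)
Function('F')(u, l) = Add(u, Pow(l, 2)) (Function('F')(u, l) = Add(Pow(l, 2), u) = Add(u, Pow(l, 2)))
I = 169770 (I = Add(6, Mul(3, Mul(Add(-242, Rational(68, 3)), -258))) = Add(6, Mul(3, Mul(Rational(-658, 3), -258))) = Add(6, Mul(3, 56588)) = Add(6, 169764) = 169770)
Add(I, Mul(-1, Function('F')(410, Function('B')(25)))) = Add(169770, Mul(-1, Add(410, Pow(Add(-5, 25), 2)))) = Add(169770, Mul(-1, Add(410, Pow(20, 2)))) = Add(169770, Mul(-1, Add(410, 400))) = Add(169770, Mul(-1, 810)) = Add(169770, -810) = 168960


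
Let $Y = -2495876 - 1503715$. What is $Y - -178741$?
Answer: $-3820850$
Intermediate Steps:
$Y = -3999591$
$Y - -178741 = -3999591 - -178741 = -3999591 + 178741 = -3820850$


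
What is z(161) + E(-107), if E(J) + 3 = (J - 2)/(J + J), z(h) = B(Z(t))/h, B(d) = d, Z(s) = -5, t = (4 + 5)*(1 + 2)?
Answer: -86883/34454 ≈ -2.5217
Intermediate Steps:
t = 27 (t = 9*3 = 27)
z(h) = -5/h
E(J) = -3 + (-2 + J)/(2*J) (E(J) = -3 + (J - 2)/(J + J) = -3 + (-2 + J)/((2*J)) = -3 + (-2 + J)*(1/(2*J)) = -3 + (-2 + J)/(2*J))
z(161) + E(-107) = -5/161 + (-5/2 - 1/(-107)) = -5*1/161 + (-5/2 - 1*(-1/107)) = -5/161 + (-5/2 + 1/107) = -5/161 - 533/214 = -86883/34454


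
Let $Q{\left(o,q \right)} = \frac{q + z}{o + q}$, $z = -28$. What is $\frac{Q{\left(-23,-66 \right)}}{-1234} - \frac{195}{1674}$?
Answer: $- \frac{3595571}{30641454} \approx -0.11734$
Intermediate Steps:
$Q{\left(o,q \right)} = \frac{-28 + q}{o + q}$ ($Q{\left(o,q \right)} = \frac{q - 28}{o + q} = \frac{-28 + q}{o + q}$)
$\frac{Q{\left(-23,-66 \right)}}{-1234} - \frac{195}{1674} = \frac{\frac{1}{-23 - 66} \left(-28 - 66\right)}{-1234} - \frac{195}{1674} = \frac{1}{-89} \left(-94\right) \left(- \frac{1}{1234}\right) - \frac{65}{558} = \left(- \frac{1}{89}\right) \left(-94\right) \left(- \frac{1}{1234}\right) - \frac{65}{558} = \frac{94}{89} \left(- \frac{1}{1234}\right) - \frac{65}{558} = - \frac{47}{54913} - \frac{65}{558} = - \frac{3595571}{30641454}$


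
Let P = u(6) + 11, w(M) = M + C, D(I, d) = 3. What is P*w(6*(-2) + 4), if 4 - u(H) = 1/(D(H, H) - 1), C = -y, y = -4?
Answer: -58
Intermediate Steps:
C = 4 (C = -1*(-4) = 4)
u(H) = 7/2 (u(H) = 4 - 1/(3 - 1) = 4 - 1/2 = 4 - 1*½ = 4 - ½ = 7/2)
w(M) = 4 + M (w(M) = M + 4 = 4 + M)
P = 29/2 (P = 7/2 + 11 = 29/2 ≈ 14.500)
P*w(6*(-2) + 4) = 29*(4 + (6*(-2) + 4))/2 = 29*(4 + (-12 + 4))/2 = 29*(4 - 8)/2 = (29/2)*(-4) = -58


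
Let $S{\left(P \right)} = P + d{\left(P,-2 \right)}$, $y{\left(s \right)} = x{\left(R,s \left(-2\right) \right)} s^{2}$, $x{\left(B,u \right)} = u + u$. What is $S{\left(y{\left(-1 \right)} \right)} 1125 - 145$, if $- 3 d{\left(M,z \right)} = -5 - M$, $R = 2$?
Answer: $7730$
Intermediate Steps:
$d{\left(M,z \right)} = \frac{5}{3} + \frac{M}{3}$ ($d{\left(M,z \right)} = - \frac{-5 - M}{3} = \frac{5}{3} + \frac{M}{3}$)
$x{\left(B,u \right)} = 2 u$
$y{\left(s \right)} = - 4 s^{3}$ ($y{\left(s \right)} = 2 s \left(-2\right) s^{2} = 2 \left(- 2 s\right) s^{2} = - 4 s s^{2} = - 4 s^{3}$)
$S{\left(P \right)} = \frac{5}{3} + \frac{4 P}{3}$ ($S{\left(P \right)} = P + \left(\frac{5}{3} + \frac{P}{3}\right) = \frac{5}{3} + \frac{4 P}{3}$)
$S{\left(y{\left(-1 \right)} \right)} 1125 - 145 = \left(\frac{5}{3} + \frac{4 \left(- 4 \left(-1\right)^{3}\right)}{3}\right) 1125 - 145 = \left(\frac{5}{3} + \frac{4 \left(\left(-4\right) \left(-1\right)\right)}{3}\right) 1125 - 145 = \left(\frac{5}{3} + \frac{4}{3} \cdot 4\right) 1125 - 145 = \left(\frac{5}{3} + \frac{16}{3}\right) 1125 - 145 = 7 \cdot 1125 - 145 = 7875 - 145 = 7730$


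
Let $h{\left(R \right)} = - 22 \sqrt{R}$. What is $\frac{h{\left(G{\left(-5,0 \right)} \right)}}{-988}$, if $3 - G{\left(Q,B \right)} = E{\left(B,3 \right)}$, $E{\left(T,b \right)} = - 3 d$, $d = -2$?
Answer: $\frac{11 i \sqrt{3}}{494} \approx 0.038568 i$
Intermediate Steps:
$E{\left(T,b \right)} = 6$ ($E{\left(T,b \right)} = \left(-3\right) \left(-2\right) = 6$)
$G{\left(Q,B \right)} = -3$ ($G{\left(Q,B \right)} = 3 - 6 = -3$)
$\frac{h{\left(G{\left(-5,0 \right)} \right)}}{-988} = \frac{\left(-22\right) \sqrt{-3}}{-988} = - 22 i \sqrt{3} \left(- \frac{1}{988}\right) = \frac{11 i \sqrt{3}}{494}$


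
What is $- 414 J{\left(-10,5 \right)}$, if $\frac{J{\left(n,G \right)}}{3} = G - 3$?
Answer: $-2484$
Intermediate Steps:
$J{\left(n,G \right)} = -9 + 3 G$ ($J{\left(n,G \right)} = 3 \left(G - 3\right) = 3 \left(-3 + G\right) = -9 + 3 G$)
$- 414 J{\left(-10,5 \right)} = - 414 \left(-9 + 3 \cdot 5\right) = - 414 \left(-9 + 15\right) = \left(-414\right) 6 = -2484$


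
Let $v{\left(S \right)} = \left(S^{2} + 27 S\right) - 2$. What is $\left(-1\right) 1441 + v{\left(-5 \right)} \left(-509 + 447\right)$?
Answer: $5503$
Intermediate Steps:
$v{\left(S \right)} = -2 + S^{2} + 27 S$
$\left(-1\right) 1441 + v{\left(-5 \right)} \left(-509 + 447\right) = \left(-1\right) 1441 + \left(-2 + \left(-5\right)^{2} + 27 \left(-5\right)\right) \left(-509 + 447\right) = -1441 + \left(-2 + 25 - 135\right) \left(-62\right) = -1441 - -6944 = -1441 + 6944 = 5503$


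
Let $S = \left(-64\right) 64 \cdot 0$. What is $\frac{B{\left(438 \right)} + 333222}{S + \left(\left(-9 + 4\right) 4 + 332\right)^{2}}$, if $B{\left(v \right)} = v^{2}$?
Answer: $\frac{87511}{16224} \approx 5.3939$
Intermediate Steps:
$S = 0$ ($S = \left(-4096\right) 0 = 0$)
$\frac{B{\left(438 \right)} + 333222}{S + \left(\left(-9 + 4\right) 4 + 332\right)^{2}} = \frac{438^{2} + 333222}{0 + \left(\left(-9 + 4\right) 4 + 332\right)^{2}} = \frac{191844 + 333222}{0 + \left(\left(-5\right) 4 + 332\right)^{2}} = \frac{525066}{0 + \left(-20 + 332\right)^{2}} = \frac{525066}{0 + 312^{2}} = \frac{525066}{0 + 97344} = \frac{525066}{97344} = 525066 \cdot \frac{1}{97344} = \frac{87511}{16224}$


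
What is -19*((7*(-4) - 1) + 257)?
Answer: -4332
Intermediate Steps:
-19*((7*(-4) - 1) + 257) = -19*((-28 - 1) + 257) = -19*(-29 + 257) = -19*228 = -4332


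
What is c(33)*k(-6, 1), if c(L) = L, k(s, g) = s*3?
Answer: -594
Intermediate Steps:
k(s, g) = 3*s
c(33)*k(-6, 1) = 33*(3*(-6)) = 33*(-18) = -594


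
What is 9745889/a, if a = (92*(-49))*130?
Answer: -9745889/586040 ≈ -16.630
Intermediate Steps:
a = -586040 (a = -4508*130 = -586040)
9745889/a = 9745889/(-586040) = 9745889*(-1/586040) = -9745889/586040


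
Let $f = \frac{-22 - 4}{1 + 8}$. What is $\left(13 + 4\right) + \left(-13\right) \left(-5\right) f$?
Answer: $- \frac{1537}{9} \approx -170.78$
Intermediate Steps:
$f = - \frac{26}{9} \approx -2.8889$
$\left(13 + 4\right) + \left(-13\right) \left(-5\right) f = \left(13 + 4\right) + \left(-13\right) \left(-5\right) \left(- \frac{26}{9}\right) = 17 + 65 \left(- \frac{26}{9}\right) = 17 - \frac{1690}{9} = - \frac{1537}{9}$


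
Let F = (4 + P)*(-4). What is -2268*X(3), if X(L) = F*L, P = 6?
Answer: 272160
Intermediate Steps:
F = -40 (F = (4 + 6)*(-4) = 10*(-4) = -40)
X(L) = -40*L
-2268*X(3) = -(-90720)*3 = -2268*(-120) = 272160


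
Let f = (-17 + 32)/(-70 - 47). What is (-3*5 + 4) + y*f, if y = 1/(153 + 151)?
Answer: -130421/11856 ≈ -11.000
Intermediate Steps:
y = 1/304 ≈ 0.0032895
f = -5/39 (f = 15/(-117) = 15*(-1/117) = -5/39 ≈ -0.12821)
(-3*5 + 4) + y*f = (-3*5 + 4) + (1/304)*(-5/39) = (-15 + 4) - 5/11856 = -11 - 5/11856 = -130421/11856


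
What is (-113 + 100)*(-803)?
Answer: 10439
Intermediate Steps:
(-113 + 100)*(-803) = -13*(-803) = 10439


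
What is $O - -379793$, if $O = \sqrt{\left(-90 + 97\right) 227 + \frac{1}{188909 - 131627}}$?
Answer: $379793 + \frac{\sqrt{5213870592918}}{57282} \approx 3.7983 \cdot 10^{5}$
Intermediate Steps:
$O = \frac{\sqrt{5213870592918}}{57282}$ ($O = \sqrt{7 \cdot 227 + \frac{1}{57282}} = \sqrt{1589 + \frac{1}{57282}} = \sqrt{\frac{91021099}{57282}} = \frac{\sqrt{5213870592918}}{57282} \approx 39.862$)
$O - -379793 = \frac{\sqrt{5213870592918}}{57282} - -379793 = \frac{\sqrt{5213870592918}}{57282} + 379793 = 379793 + \frac{\sqrt{5213870592918}}{57282}$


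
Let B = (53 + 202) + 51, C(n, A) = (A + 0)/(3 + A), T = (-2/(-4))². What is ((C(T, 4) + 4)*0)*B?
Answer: 0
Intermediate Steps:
T = ¼ (T = (-2*(-¼))² = (½)² = ¼ ≈ 0.25000)
C(n, A) = A/(3 + A)
B = 306 (B = 255 + 51 = 306)
((C(T, 4) + 4)*0)*B = ((4/(3 + 4) + 4)*0)*306 = ((4/7 + 4)*0)*306 = ((32/7)*0)*306 = 0*306 = 0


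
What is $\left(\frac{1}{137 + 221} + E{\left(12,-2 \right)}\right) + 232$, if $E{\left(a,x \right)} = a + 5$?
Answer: $\frac{89143}{358} \approx 249.0$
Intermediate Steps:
$E{\left(a,x \right)} = 5 + a$
$\left(\frac{1}{137 + 221} + E{\left(12,-2 \right)}\right) + 232 = \left(\frac{1}{137 + 221} + \left(5 + 12\right)\right) + 232 = \left(\frac{1}{358} + 17\right) + 232 = \frac{6087}{358} + 232 = \frac{89143}{358}$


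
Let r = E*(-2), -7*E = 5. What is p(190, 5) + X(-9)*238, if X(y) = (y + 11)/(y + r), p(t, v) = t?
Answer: 6738/53 ≈ 127.13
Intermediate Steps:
E = -5/7 (E = -1/7*5 = -5/7 ≈ -0.71429)
r = 10/7 (r = -5/7*(-2) = 10/7 ≈ 1.4286)
X(y) = (11 + y)/(10/7 + y) (X(y) = (y + 11)/(y + 10/7) = (11 + y)/(10/7 + y))
p(190, 5) + X(-9)*238 = 190 + (7*(11 - 9)/(10 + 7*(-9)))*238 = 190 + (7*2/(10 - 63))*238 = 190 + (7*2/(-53))*238 = 190 + (7*(-1/53)*2)*238 = 190 - 14/53*238 = 190 - 3332/53 = 6738/53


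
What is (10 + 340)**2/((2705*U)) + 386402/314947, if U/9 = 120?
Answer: 11674158103/9200861658 ≈ 1.2688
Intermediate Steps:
U = 1080 (U = 9*120 = 1080)
(10 + 340)**2/((2705*U)) + 386402/314947 = (10 + 340)**2/((2705*1080)) + 386402/314947 = 350**2/2921400 + 386402*(1/314947) = 122500*(1/2921400) + 386402/314947 = 1225/29214 + 386402/314947 = 11674158103/9200861658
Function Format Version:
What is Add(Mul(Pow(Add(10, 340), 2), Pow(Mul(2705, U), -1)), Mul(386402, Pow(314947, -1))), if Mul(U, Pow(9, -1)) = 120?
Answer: Rational(11674158103, 9200861658) ≈ 1.2688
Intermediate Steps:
U = 1080 (U = Mul(9, 120) = 1080)
Add(Mul(Pow(Add(10, 340), 2), Pow(Mul(2705, U), -1)), Mul(386402, Pow(314947, -1))) = Add(Mul(Pow(Add(10, 340), 2), Pow(Mul(2705, 1080), -1)), Mul(386402, Pow(314947, -1))) = Add(Mul(Pow(350, 2), Pow(2921400, -1)), Mul(386402, Rational(1, 314947))) = Add(Mul(122500, Rational(1, 2921400)), Rational(386402, 314947)) = Add(Rational(1225, 29214), Rational(386402, 314947)) = Rational(11674158103, 9200861658)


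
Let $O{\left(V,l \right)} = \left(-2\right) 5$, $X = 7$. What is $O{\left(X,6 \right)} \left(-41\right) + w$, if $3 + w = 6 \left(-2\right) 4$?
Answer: $359$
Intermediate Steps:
$O{\left(V,l \right)} = -10$
$w = -51$ ($w = -3 + 6 \left(-2\right) 4 = -3 - 48 = -51$)
$O{\left(X,6 \right)} \left(-41\right) + w = \left(-10\right) \left(-41\right) - 51 = 410 - 51 = 359$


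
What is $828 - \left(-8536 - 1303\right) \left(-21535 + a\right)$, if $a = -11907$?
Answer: $-329035010$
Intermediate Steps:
$828 - \left(-8536 - 1303\right) \left(-21535 + a\right) = 828 - \left(-8536 - 1303\right) \left(-21535 - 11907\right) = 828 - \left(-9839\right) \left(-33442\right) = 828 - 329035838 = -329035010$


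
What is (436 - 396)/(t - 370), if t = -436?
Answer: -20/403 ≈ -0.049628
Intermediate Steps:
(436 - 396)/(t - 370) = (436 - 396)/(-436 - 370) = 40/(-806) = 40*(-1/806) = -20/403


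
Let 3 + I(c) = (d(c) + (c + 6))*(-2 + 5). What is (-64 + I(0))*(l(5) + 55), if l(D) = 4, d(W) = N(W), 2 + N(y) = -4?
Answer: -3953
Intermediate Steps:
N(y) = -6 (N(y) = -2 - 4 = -6)
d(W) = -6
I(c) = -3 + 3*c (I(c) = -3 + (-6 + (c + 6))*(-2 + 5) = -3 + (-6 + (6 + c))*3 = -3 + c*3 = -3 + 3*c)
(-64 + I(0))*(l(5) + 55) = (-64 + (-3 + 3*0))*(4 + 55) = (-64 + (-3 + 0))*59 = (-64 - 3)*59 = -67*59 = -3953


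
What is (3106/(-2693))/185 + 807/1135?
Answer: 15941045/22618507 ≈ 0.70478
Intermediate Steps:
(3106/(-2693))/185 + 807/1135 = (3106*(-1/2693))*(1/185) + 807*(1/1135) = -3106/2693*1/185 + 807/1135 = -3106/498205 + 807/1135 = 15941045/22618507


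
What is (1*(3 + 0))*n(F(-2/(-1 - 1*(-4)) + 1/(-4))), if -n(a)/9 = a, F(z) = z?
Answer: 99/4 ≈ 24.750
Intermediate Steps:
n(a) = -9*a
(1*(3 + 0))*n(F(-2/(-1 - 1*(-4)) + 1/(-4))) = (1*(3 + 0))*(-9*(-2/(-1 - 1*(-4)) + 1/(-4))) = (1*3)*(-9*(-2/(-1 + 4) + 1*(-¼))) = 3*(-9*(-2/3 - ¼)) = 3*(-9*(-2*⅓ - ¼)) = 3*(-9*(-⅔ - ¼)) = 3*(-9*(-11/12)) = 3*(33/4) = 99/4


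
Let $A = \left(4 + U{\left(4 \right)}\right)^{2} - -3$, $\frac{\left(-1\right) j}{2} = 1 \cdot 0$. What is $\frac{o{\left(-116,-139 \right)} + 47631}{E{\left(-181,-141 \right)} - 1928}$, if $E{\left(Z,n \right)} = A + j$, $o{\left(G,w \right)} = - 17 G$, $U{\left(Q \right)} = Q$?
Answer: $- \frac{49603}{1861} \approx -26.654$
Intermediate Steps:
$j = 0$ ($j = - 2 \cdot 1 \cdot 0 = \left(-2\right) 0 = 0$)
$A = 67$ ($A = \left(4 + 4\right)^{2} - -3 = 8^{2} + 3 = 64 + 3 = 67$)
$E{\left(Z,n \right)} = 67$ ($E{\left(Z,n \right)} = 67 + 0 = 67$)
$\frac{o{\left(-116,-139 \right)} + 47631}{E{\left(-181,-141 \right)} - 1928} = \frac{\left(-17\right) \left(-116\right) + 47631}{67 - 1928} = \frac{1972 + 47631}{-1861} = 49603 \left(- \frac{1}{1861}\right) = - \frac{49603}{1861}$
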